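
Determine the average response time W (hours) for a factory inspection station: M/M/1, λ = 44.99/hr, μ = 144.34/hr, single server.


W = 1/(μ−λ) = 1/(144.34 − 44.99) = 1/99.35 = 0.01007 hr

Final: 0.01007 hr


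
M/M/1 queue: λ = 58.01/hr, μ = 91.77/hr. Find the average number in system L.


ρ = λ/μ = 58.01/91.77 = 0.6321
L = ρ/(1−ρ) = 0.6321/(1 − 0.6321) = 0.6321/0.3679 = 1.7183

Final: 1.7183


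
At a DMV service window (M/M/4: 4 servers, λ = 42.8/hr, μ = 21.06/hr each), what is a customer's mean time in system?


a = 2.0323; ρ = 0.5081; P₀ = 0.125925
Lq = P₀·a^c·ρ/(c!(1−ρ)²) = 0.18792
Wq = Lq/λ = 0.18792/42.8 = 0.004391 hr
W = Wq + 1/μ = 0.004391 + 0.04748 = 0.05187 hr

Final: 0.05187 hr


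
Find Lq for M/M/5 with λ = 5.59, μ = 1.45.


a = λ/μ = 3.8552; ρ = a/5 = 0.7710
P₀ = 0.016120
Lq = P₀·a^c·ρ / (c!·(1−ρ)²) = 0.016120·851.56740·0.7710/(120·0.05243)
= 1.68248

Final: 1.68248


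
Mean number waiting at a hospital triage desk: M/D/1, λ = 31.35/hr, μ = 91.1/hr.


ρ = 31.35/91.1 = 0.3441
M/D/1: Lq = ρ²/(2(1−ρ)) = 0.1184/(2·0.6559) = 0.09028

Final: 0.09028


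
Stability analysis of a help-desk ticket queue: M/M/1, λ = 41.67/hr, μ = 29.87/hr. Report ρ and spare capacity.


Total capacity cμ = 1·29.87 = 29.87/hr
ρ = λ/(cμ) = 41.67/29.87 = 1.3950
Stable ⇔ ρ < 1: NO
Spare capacity = cμ − λ = 29.87 − 41.67 = -11.80/hr

Final: ρ = 1.3950; unstable; margin = -11.80/hr


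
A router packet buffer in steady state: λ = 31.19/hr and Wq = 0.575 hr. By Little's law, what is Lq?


Lq = λWq = 31.19·0.575 = 17.9342

Final: 17.9342


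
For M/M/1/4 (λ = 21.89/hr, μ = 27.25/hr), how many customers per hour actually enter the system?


ρ = 0.8033; P_K = (1−ρ)ρ^4/(1−ρ^5) = 0.123074
λ_eff = λ(1 − P_K) = 21.89·(1 − 0.123074) = 21.89·0.876926 = 19.1959 /hr

Final: 19.1959 /hr


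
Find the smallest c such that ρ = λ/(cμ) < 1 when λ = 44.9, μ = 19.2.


Stability requires cμ > λ ⇔ c > λ/μ.
λ/μ = 44.9/19.2 = 2.3385
Minimum integer c = ⌊2.3385⌋ + 1 = 3
Check: 3·19.2 = 57.60 > 44.9, while 2·19.2 = 38.40 ≤ 44.9

Final: 3 servers


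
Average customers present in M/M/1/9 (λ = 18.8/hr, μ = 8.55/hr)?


ρ = 18.8/8.55 = 2.1988
L = ρ[1 − (K+1)ρ^K + Kρ^(K+1)] / [(1−ρ)(1−ρ^(K+1))]
Numerator: 2.1988·(1 − 10·1201.505079 + 9·2641.905904) = 25865.067150
Denominator: (-1.1988)·(-2640.905904) = 3165.998306
L = 25865.067150/3165.998306 = 8.1696

Final: 8.1696


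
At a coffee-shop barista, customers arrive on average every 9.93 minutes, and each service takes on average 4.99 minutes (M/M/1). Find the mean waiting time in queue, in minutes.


λ = 60/9.93 = 6.0423 /hr
μ = 60/4.99 = 12.0240 /hr
ρ = λ/μ = 6.0423/12.0240 = 0.5025
Wq = ρ/(μ−λ) = 0.5025/(12.0240−6.0423) = 0.08401 hr
In minutes: 0.08401·60 = 5.041 min

Final: 5.041 min


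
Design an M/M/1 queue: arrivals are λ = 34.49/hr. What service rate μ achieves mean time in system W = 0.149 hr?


W = 1/(μ−λ) ⇒ μ − λ = 1/W = 1/0.149 = 6.7114
μ = λ + 1/W = 34.49 + 6.7114 = 41.2014 per hr

Final: 41.2014 /hr


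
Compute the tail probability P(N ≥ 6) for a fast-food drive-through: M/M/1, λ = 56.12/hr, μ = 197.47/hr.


ρ = 56.12/197.47 = 0.2842
P(N ≥ n) = ρ^n = 0.2842^6 = 0.0005269

Final: 0.0005269


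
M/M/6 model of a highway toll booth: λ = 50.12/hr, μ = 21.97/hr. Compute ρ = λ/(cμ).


ρ = λ/(cμ) = 50.12/(6·21.97) = 50.12/131.82 = 0.3802

Final: 0.3802


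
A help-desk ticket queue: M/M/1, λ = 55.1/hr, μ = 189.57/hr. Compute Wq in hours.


ρ = 55.1/189.57 = 0.2907
Wq = ρ/(μ−λ) = 0.2907/(189.57 − 55.1) = 0.2907/134.47 = 0.002162 hr

Final: 0.002162 hr


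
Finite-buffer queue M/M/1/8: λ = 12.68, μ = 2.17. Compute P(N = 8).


ρ = λ/μ = 12.68/2.17 = 5.8433
P_K = (1−ρ)ρ^K/(1−ρ^(K+1)) = (-4.8433·1359177.440612)/(1 − 7942105.966342)
= -6582928.525730/-7942104.966342 = 0.828864

Final: 0.828864


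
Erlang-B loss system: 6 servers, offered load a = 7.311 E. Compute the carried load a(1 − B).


B(6,7.311) = 0.350359 (Erlang-B)
Carried load = a(1 − B) = 7.311·(1 − 0.350359) = 7.311·0.649641 = 4.7495 E

Final: 4.7495 Erlangs


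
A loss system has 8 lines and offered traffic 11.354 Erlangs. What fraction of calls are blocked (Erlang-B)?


B(c,a) = (a^c/c!) / Σ_{k=0}^{c} a^k/k!
a^8/8! = 6849.684935
Σ terms (k=0..8): 1.00000 + 11.35400 + 64.45666 + 243.94696 + 692.44346 + 1572.40061 + 2975.50609 + 4826.27087 + 6849.68493 = 17237.063584
B = 6849.684935/17237.063584 = 0.397381

Final: 0.397381


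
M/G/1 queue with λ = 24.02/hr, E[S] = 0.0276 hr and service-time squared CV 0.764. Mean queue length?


ρ = λ·E[S] = 24.02·0.0276 = 0.6630
Lq = ρ²(1+C_s²)/(2(1−ρ)) = 0.4395·(1+0.764)/(2·0.3370)
= 0.4395·1.7640/0.6741 = 1.15011

Final: 1.15011


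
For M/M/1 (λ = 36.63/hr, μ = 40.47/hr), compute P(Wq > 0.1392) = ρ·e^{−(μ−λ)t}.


ρ = 36.63/40.47 = 0.9051
P(Wq > t) = ρ·e^{−(μ−λ)t} = 0.9051·e^{−0.5345}
= 0.9051·0.585946 = 0.530348

Final: 0.530348


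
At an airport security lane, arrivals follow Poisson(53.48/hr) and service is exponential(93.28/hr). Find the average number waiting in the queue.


ρ = 53.48/93.28 = 0.5733
Lq = ρ²/(1−ρ) = 0.3287/0.4267 = 0.7704

Final: 0.7704


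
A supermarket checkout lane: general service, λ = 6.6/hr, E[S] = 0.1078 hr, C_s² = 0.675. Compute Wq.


ρ = λ·E[S] = 6.6·0.1078 = 0.7115
E[S²] = E[S]²(1+C_s²) = 0.1078²·(1+0.675) = 0.019465
Wq = λ·E[S²]/(2(1−ρ)) = 6.6·0.019465/(2·0.2885) = 0.22263 hr

Final: 0.22263 hr


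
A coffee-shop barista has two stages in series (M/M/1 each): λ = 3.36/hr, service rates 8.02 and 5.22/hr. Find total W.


Each node sees arrival rate λ = 3.36/hr (tandem ⇒ throughput preserved).
W₁ = 1/(μ₁−λ) = 1/(8.02−3.36) = 0.21459 hr
W₂ = 1/(μ₂−λ) = 1/(5.22−3.36) = 0.53763 hr
W_total = W₁ + W₂ = 0.21459 + 0.53763 = 0.75223 hr

Final: 0.75223 hr


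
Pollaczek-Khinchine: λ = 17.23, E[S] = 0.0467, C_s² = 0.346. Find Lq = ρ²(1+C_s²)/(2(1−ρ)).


ρ = λ·E[S] = 17.23·0.0467 = 0.8046
Lq = ρ²(1+C_s²)/(2(1−ρ)) = 0.6474·(1+0.346)/(2·0.1954)
= 0.6474·1.3460/0.3907 = 2.23042

Final: 2.23042


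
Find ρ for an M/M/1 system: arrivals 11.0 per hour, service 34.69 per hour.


ρ = λ/μ = 11.0/34.69 = 0.3171

Final: 0.3171


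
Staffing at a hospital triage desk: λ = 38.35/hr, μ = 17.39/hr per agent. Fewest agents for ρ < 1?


Stability requires cμ > λ ⇔ c > λ/μ.
λ/μ = 38.35/17.39 = 2.2053
Minimum integer c = ⌊2.2053⌋ + 1 = 3
Check: 3·17.39 = 52.17 > 38.35, while 2·17.39 = 34.78 ≤ 38.35

Final: 3 servers


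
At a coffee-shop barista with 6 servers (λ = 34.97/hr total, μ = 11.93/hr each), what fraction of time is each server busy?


ρ = λ/(cμ) = 34.97/(6·11.93) = 34.97/71.58 = 0.4885

Final: 0.4885


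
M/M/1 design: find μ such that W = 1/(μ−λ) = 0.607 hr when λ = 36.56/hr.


W = 1/(μ−λ) ⇒ μ − λ = 1/W = 1/0.607 = 1.6474
μ = λ + 1/W = 36.56 + 1.6474 = 38.2074 per hr

Final: 38.2074 /hr


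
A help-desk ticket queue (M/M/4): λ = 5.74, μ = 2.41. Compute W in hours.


a = 2.3817; ρ = 0.5954; P₀ = 0.084860
Lq = P₀·a^c·ρ/(c!(1−ρ)²) = 0.41393
Wq = Lq/λ = 0.41393/5.74 = 0.07211 hr
W = Wq + 1/μ = 0.07211 + 0.41494 = 0.48705 hr

Final: 0.48705 hr


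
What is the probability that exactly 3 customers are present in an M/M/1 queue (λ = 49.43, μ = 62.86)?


ρ = 49.43/62.86 = 0.7864
P_n = (1−ρ)·ρ^n = (1 − 0.7864)·0.7864^3 = 0.2136·0.486238 = 0.103884

Final: 0.103884


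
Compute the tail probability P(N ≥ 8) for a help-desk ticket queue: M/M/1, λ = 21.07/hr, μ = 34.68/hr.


ρ = 21.07/34.68 = 0.6076
P(N ≥ n) = ρ^n = 0.6076^8 = 0.018565

Final: 0.018565


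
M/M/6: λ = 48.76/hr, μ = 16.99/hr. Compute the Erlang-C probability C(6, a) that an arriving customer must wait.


a = λ/μ = 2.8699; ρ = a/6 = 0.4783
P₀ = 0.055977 (from M/M/c formula)
C(c,a) = [a^c/(c!(1−ρ))]·P₀ = [558.75563/(720·0.5217)]·0.055977
= 1.48760·0.055977 = 0.083271

Final: 0.083271


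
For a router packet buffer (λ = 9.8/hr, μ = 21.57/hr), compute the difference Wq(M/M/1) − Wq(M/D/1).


ρ = 9.8/21.57 = 0.4543
Wq(M/M/1) = ρ/(μ−λ) = 0.4543/11.77 = 0.03860 hr
Wq(M/D/1) = ρ/(2(μ−λ)) = 0.01930 hr
Savings = 0.03860 − 0.01930 = 0.01930 hr

Final: 0.01930 hr


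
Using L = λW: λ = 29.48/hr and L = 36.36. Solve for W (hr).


W = L/λ = 36.36/29.48 = 1.2334 hr

Final: 1.2334 hr


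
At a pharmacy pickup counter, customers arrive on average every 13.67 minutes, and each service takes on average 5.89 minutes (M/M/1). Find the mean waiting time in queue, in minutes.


λ = 60/13.67 = 4.3892 /hr
μ = 60/5.89 = 10.1868 /hr
ρ = λ/μ = 4.3892/10.1868 = 0.4309
Wq = ρ/(μ−λ) = 0.4309/(10.1868−4.3892) = 0.07432 hr
In minutes: 0.07432·60 = 4.459 min

Final: 4.459 min


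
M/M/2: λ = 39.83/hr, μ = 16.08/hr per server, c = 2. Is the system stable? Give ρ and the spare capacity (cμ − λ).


Total capacity cμ = 2·16.08 = 32.16/hr
ρ = λ/(cμ) = 39.83/32.16 = 1.2385
Stable ⇔ ρ < 1: NO
Spare capacity = cμ − λ = 32.16 − 39.83 = -7.67/hr

Final: ρ = 1.2385; unstable; margin = -7.67/hr


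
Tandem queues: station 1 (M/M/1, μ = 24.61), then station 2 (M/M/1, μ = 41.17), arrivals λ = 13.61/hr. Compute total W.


Each node sees arrival rate λ = 13.61/hr (tandem ⇒ throughput preserved).
W₁ = 1/(μ₁−λ) = 1/(24.61−13.61) = 0.09091 hr
W₂ = 1/(μ₂−λ) = 1/(41.17−13.61) = 0.03628 hr
W_total = W₁ + W₂ = 0.09091 + 0.03628 = 0.12719 hr

Final: 0.12719 hr


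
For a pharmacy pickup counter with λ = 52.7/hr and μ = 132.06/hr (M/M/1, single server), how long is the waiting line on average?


ρ = 52.7/132.06 = 0.3991
Lq = ρ²/(1−ρ) = 0.1592/0.6009 = 0.2650

Final: 0.2650


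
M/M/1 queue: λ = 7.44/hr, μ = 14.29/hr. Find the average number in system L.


ρ = λ/μ = 7.44/14.29 = 0.5206
L = ρ/(1−ρ) = 0.5206/(1 − 0.5206) = 0.5206/0.4794 = 1.0861

Final: 1.0861


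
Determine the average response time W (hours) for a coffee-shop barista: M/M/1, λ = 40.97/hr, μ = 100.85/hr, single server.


W = 1/(μ−λ) = 1/(100.85 − 40.97) = 1/59.88 = 0.01670 hr

Final: 0.01670 hr


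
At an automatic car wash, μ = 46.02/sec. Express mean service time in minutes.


Mean service time = 1/μ = 1/46.02 second = 0.02173 second
In minutes: 0.02173 × 0.0166667 = 0.0003622 min

Final: 0.0003622 min


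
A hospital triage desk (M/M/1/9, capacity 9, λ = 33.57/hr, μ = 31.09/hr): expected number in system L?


ρ = 33.57/31.09 = 1.0798
L = ρ[1 − (K+1)ρ^K + Kρ^(K+1)] / [(1−ρ)(1−ρ^(K+1))]
Numerator: 1.0798·(1 − 10·1.995150 + 9·2.154300) = 0.472074
Denominator: (-0.07977)·(-1.154300) = 0.092077
L = 0.472074/0.092077 = 5.1270

Final: 5.1270


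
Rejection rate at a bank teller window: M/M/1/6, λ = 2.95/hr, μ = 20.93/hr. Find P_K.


ρ = λ/μ = 2.95/20.93 = 0.1409
P_K = (1−ρ)ρ^K/(1−ρ^(K+1)) = (0.8591·0.000007840)/(1 − 0.000001105)
= 0.000006735/0.999999 = 0.000006735

Final: 0.000006735


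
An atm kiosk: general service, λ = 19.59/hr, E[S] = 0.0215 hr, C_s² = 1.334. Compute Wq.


ρ = λ·E[S] = 19.59·0.0215 = 0.4212
E[S²] = E[S]²(1+C_s²) = 0.0215²·(1+1.334) = 0.001079
Wq = λ·E[S²]/(2(1−ρ)) = 19.59·0.001079/(2·0.5788) = 0.01826 hr

Final: 0.01826 hr


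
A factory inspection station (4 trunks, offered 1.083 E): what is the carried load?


B(4,1.083) = 0.019507 (Erlang-B)
Carried load = a(1 − B) = 1.083·(1 − 0.019507) = 1.083·0.980493 = 1.0619 E

Final: 1.0619 Erlangs


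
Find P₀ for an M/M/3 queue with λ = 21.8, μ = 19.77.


a = λ/μ = 21.8/19.77 = 1.1027; ρ = a/c = 0.3676
Σ_{k=0}^{2} a^k/k! (terms k=0..2) = 1.00000 + 1.10268 + 0.60795 = 2.71063
Tail: a^3/(3!(1−ρ)) = 1.34076/(6·0.6324) = 0.35333
P₀ = 1/(2.71063 + 0.35333) = 1/3.06396 = 0.326375

Final: 0.326375


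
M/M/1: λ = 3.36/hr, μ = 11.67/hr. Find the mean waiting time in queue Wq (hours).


ρ = 3.36/11.67 = 0.2879
Wq = ρ/(μ−λ) = 0.2879/(11.67 − 3.36) = 0.2879/8.31 = 0.03465 hr

Final: 0.03465 hr


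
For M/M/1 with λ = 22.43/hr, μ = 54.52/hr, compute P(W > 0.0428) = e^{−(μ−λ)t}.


W ~ Exponential(μ−λ) for M/M/1.
μ − λ = 54.52 − 22.43 = 32.0900
P(W > t) = e^{−(μ−λ)t} = e^{−1.3735} = 0.253231

Final: 0.253231


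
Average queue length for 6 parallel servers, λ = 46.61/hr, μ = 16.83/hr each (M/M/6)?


a = λ/μ = 2.7695; ρ = a/6 = 0.4616
P₀ = 0.062045
Lq = P₀·a^c·ρ / (c!·(1−ρ)²) = 0.062045·451.20086·0.4616/(720·0.28990)
= 0.06191

Final: 0.06191


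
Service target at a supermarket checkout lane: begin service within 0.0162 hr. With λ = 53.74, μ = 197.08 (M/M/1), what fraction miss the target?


ρ = 53.74/197.08 = 0.2727
P(Wq > t) = ρ·e^{−(μ−λ)t} = 0.2727·e^{−2.3221}
= 0.2727·0.098067 = 0.026741

Final: 0.026741


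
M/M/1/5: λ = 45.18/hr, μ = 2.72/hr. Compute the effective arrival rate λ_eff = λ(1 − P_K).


ρ = 16.6103; P_K = (1−ρ)ρ^5/(1−ρ^6) = 0.939796
λ_eff = λ(1 − P_K) = 45.18·(1 − 0.939796) = 45.18·0.060204 = 2.7200 /hr

Final: 2.7200 /hr


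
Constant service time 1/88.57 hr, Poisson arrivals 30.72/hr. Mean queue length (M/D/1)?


ρ = 30.72/88.57 = 0.3468
M/D/1: Lq = ρ²/(2(1−ρ)) = 0.1203/(2·0.6532) = 0.09209

Final: 0.09209


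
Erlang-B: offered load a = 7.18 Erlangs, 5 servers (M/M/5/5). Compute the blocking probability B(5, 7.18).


B(c,a) = (a^c/c!) / Σ_{k=0}^{c} a^k/k!
a^5/5! = 159.016055
Σ terms (k=0..5): 1.00000 + 7.18000 + 25.77620 + 61.69104 + 110.73541 + 159.01606 = 365.398708
B = 159.016055/365.398708 = 0.435185

Final: 0.435185


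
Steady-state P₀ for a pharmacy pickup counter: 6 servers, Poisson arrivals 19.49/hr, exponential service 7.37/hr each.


a = λ/μ = 19.49/7.37 = 2.6445; ρ = a/c = 0.4408
Σ_{k=0}^{5} a^k/k! (terms k=0..5) = 1.00000 + 2.64450 + 3.49670 + 3.08235 + 2.03782 + 1.07781 = 13.33918
Tail: a^6/(6!(1−ρ)) = 342.03150/(720·0.5592) = 0.84943
P₀ = 1/(13.33918 + 0.84943) = 1/14.18862 = 0.070479

Final: 0.070479


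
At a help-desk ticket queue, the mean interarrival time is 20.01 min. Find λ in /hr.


λ = 1/(interarrival time) in consistent units.
1 hour = 60 min, so λ = 60/20.01 = 2.9985 per hour

Final: 2.9985 /hr


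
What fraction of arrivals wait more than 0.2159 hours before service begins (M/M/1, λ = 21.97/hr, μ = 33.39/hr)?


ρ = 21.97/33.39 = 0.6580
P(Wq > t) = ρ·e^{−(μ−λ)t} = 0.6580·e^{−2.4656}
= 0.6580·0.084960 = 0.055902

Final: 0.055902


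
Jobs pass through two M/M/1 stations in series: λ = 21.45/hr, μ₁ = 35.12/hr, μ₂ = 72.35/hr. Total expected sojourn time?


Each node sees arrival rate λ = 21.45/hr (tandem ⇒ throughput preserved).
W₁ = 1/(μ₁−λ) = 1/(35.12−21.45) = 0.07315 hr
W₂ = 1/(μ₂−λ) = 1/(72.35−21.45) = 0.01965 hr
W_total = W₁ + W₂ = 0.07315 + 0.01965 = 0.09280 hr

Final: 0.09280 hr


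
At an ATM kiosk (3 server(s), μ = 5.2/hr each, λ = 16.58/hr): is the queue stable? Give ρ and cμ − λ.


Total capacity cμ = 3·5.2 = 15.60/hr
ρ = λ/(cμ) = 16.58/15.60 = 1.0628
Stable ⇔ ρ < 1: NO
Spare capacity = cμ − λ = 15.60 − 16.58 = -0.98/hr

Final: ρ = 1.0628; unstable; margin = -0.98/hr


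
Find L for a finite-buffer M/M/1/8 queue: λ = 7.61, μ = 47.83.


ρ = 7.61/47.83 = 0.1591
L = ρ[1 − (K+1)ρ^K + Kρ^(K+1)] / [(1−ρ)(1−ρ^(K+1))]
Numerator: 0.1591·(1 − 9·0.0000004107 + 8·0.00000006534) = 0.159105
Denominator: (0.8409)·(1.000000) = 0.840895
L = 0.159105/0.840895 = 0.1892

Final: 0.1892


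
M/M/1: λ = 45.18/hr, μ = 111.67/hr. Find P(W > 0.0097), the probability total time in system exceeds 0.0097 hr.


W ~ Exponential(μ−λ) for M/M/1.
μ − λ = 111.67 − 45.18 = 66.4900
P(W > t) = e^{−(μ−λ)t} = e^{−0.6450} = 0.524687

Final: 0.524687


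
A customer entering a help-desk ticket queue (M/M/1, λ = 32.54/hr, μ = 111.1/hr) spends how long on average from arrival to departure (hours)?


W = 1/(μ−λ) = 1/(111.1 − 32.54) = 1/78.56 = 0.01273 hr

Final: 0.01273 hr


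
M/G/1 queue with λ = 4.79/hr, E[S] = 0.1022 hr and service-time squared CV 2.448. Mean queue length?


ρ = λ·E[S] = 4.79·0.1022 = 0.4895
Lq = ρ²(1+C_s²)/(2(1−ρ)) = 0.2396·(1+2.448)/(2·0.5105)
= 0.2396·3.4480/1.0209 = 0.80937

Final: 0.80937


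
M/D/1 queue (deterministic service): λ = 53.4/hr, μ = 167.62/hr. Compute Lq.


ρ = 53.4/167.62 = 0.3186
M/D/1: Lq = ρ²/(2(1−ρ)) = 0.1015/(2·0.6814) = 0.07447

Final: 0.07447


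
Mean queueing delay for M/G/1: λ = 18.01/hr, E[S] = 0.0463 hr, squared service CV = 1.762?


ρ = λ·E[S] = 18.01·0.0463 = 0.8339
E[S²] = E[S]²(1+C_s²) = 0.0463²·(1+1.762) = 0.005921
Wq = λ·E[S²]/(2(1−ρ)) = 18.01·0.005921/(2·0.1661) = 0.32092 hr

Final: 0.32092 hr


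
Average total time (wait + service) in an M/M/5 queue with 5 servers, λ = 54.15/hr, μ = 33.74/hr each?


a = 1.6049; ρ = 0.3210; P₀ = 0.200445
Lq = P₀·a^c·ρ/(c!(1−ρ)²) = 0.01238
Wq = Lq/λ = 0.01238/54.15 = 0.0002287 hr
W = Wq + 1/μ = 0.0002287 + 0.02964 = 0.02987 hr

Final: 0.02987 hr


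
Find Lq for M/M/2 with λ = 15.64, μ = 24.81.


a = λ/μ = 0.6304; ρ = a/2 = 0.3152
P₀ = 0.520686
Lq = P₀·a^c·ρ / (c!·(1−ρ)²) = 0.520686·0.39739·0.3152/(2·0.46896)
= 0.06954

Final: 0.06954


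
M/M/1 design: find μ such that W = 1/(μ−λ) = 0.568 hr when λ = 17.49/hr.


W = 1/(μ−λ) ⇒ μ − λ = 1/W = 1/0.568 = 1.7606
μ = λ + 1/W = 17.49 + 1.7606 = 19.2506 per hr

Final: 19.2506 /hr


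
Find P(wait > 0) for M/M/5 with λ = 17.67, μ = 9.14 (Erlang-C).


a = λ/μ = 1.9333; ρ = a/5 = 0.3867
P₀ = 0.143777 (from M/M/c formula)
C(c,a) = [a^c/(c!(1−ρ))]·P₀ = [27.00547/(120·0.6133)]·0.143777
= 0.36691·0.143777 = 0.052754

Final: 0.052754


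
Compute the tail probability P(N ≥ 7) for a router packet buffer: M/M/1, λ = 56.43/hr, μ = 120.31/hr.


ρ = 56.43/120.31 = 0.4690
P(N ≥ n) = ρ^n = 0.4690^7 = 0.004994

Final: 0.004994


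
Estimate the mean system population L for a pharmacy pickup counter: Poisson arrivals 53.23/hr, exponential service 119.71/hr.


ρ = λ/μ = 53.23/119.71 = 0.4447
L = ρ/(1−ρ) = 0.4447/(1 − 0.4447) = 0.4447/0.5553 = 0.8007

Final: 0.8007


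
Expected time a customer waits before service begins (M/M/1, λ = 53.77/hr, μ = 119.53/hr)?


ρ = 53.77/119.53 = 0.4498
Wq = ρ/(μ−λ) = 0.4498/(119.53 − 53.77) = 0.4498/65.76 = 0.006841 hr

Final: 0.006841 hr


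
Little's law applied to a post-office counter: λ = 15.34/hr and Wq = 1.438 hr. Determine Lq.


Lq = λWq = 15.34·1.438 = 22.0589

Final: 22.0589


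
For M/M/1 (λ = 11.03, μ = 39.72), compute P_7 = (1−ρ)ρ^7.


ρ = 11.03/39.72 = 0.2777
P_n = (1−ρ)·ρ^n = (1 − 0.2777)·0.2777^7 = 0.7223·0.0001273 = 0.00009198

Final: 0.00009198


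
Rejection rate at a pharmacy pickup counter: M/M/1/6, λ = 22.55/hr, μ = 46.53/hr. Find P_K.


ρ = λ/μ = 22.55/46.53 = 0.4846
P_K = (1−ρ)ρ^K/(1−ρ^(K+1)) = (0.5154·0.012956)/(1 − 0.006279)
= 0.006677/0.993721 = 0.006719

Final: 0.006719


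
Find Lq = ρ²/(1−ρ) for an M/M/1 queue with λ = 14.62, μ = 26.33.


ρ = 14.62/26.33 = 0.5553
Lq = ρ²/(1−ρ) = 0.3083/0.4447 = 0.6932

Final: 0.6932


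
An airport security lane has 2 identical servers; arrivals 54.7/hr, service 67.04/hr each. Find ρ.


ρ = λ/(cμ) = 54.7/(2·67.04) = 54.7/134.08 = 0.4080

Final: 0.4080


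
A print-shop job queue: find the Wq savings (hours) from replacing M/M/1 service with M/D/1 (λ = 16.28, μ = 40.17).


ρ = 16.28/40.17 = 0.4053
Wq(M/M/1) = ρ/(μ−λ) = 0.4053/23.89 = 0.01696 hr
Wq(M/D/1) = ρ/(2(μ−λ)) = 0.008482 hr
Savings = 0.01696 − 0.008482 = 0.008482 hr

Final: 0.008482 hr


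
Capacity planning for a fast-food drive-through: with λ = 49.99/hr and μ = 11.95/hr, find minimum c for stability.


Stability requires cμ > λ ⇔ c > λ/μ.
λ/μ = 49.99/11.95 = 4.1833
Minimum integer c = ⌊4.1833⌋ + 1 = 5
Check: 5·11.95 = 59.75 > 49.99, while 4·11.95 = 47.80 ≤ 49.99

Final: 5 servers


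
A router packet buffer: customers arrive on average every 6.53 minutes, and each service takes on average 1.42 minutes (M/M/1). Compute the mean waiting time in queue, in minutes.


λ = 60/6.53 = 9.1884 /hr
μ = 60/1.42 = 42.2535 /hr
ρ = λ/μ = 9.1884/42.2535 = 0.2175
Wq = ρ/(μ−λ) = 0.2175/(42.2535−9.1884) = 0.006577 hr
In minutes: 0.006577·60 = 0.3946 min

Final: 0.3946 min


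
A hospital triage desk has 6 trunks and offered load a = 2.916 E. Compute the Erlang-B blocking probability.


B(c,a) = (a^c/c!) / Σ_{k=0}^{c} a^k/k!
a^6/6! = 0.853872
Σ terms (k=0..6): 1.00000 + 2.91600 + 4.25153 + 4.13249 + 3.01258 + 1.75694 + 0.85387 = 17.923404
B = 0.853872/17.923404 = 0.047640

Final: 0.047640


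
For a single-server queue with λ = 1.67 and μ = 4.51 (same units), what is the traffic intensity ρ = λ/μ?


ρ = λ/μ = 1.67/4.51 = 0.3703

Final: 0.3703


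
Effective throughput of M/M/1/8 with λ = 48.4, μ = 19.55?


ρ = 2.4757; P_K = (1−ρ)ρ^8/(1−ρ^9) = 0.596245
λ_eff = λ(1 − P_K) = 48.4·(1 − 0.596245) = 48.4·0.403755 = 19.5417 /hr

Final: 19.5417 /hr


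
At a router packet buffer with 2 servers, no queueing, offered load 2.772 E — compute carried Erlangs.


B(2,2.772) = 0.504596 (Erlang-B)
Carried load = a(1 − B) = 2.772·(1 − 0.504596) = 2.772·0.495404 = 1.3733 E

Final: 1.3733 Erlangs


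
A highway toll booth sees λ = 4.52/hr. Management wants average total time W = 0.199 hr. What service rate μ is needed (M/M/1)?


W = 1/(μ−λ) ⇒ μ − λ = 1/W = 1/0.199 = 5.0251
μ = λ + 1/W = 4.52 + 5.0251 = 9.5451 per hr

Final: 9.5451 /hr


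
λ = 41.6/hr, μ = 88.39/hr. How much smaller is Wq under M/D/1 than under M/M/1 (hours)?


ρ = 41.6/88.39 = 0.4706
Wq(M/M/1) = ρ/(μ−λ) = 0.4706/46.79 = 0.01006 hr
Wq(M/D/1) = ρ/(2(μ−λ)) = 0.005029 hr
Savings = 0.01006 − 0.005029 = 0.005029 hr

Final: 0.005029 hr


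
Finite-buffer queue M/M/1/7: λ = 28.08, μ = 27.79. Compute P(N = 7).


ρ = λ/μ = 28.08/27.79 = 1.0104
P_K = (1−ρ)ρ^K/(1−ρ^(K+1)) = (-0.01044·1.075375)/(1 − 1.086597)
= -0.011222/-0.086597 = 0.129589

Final: 0.129589


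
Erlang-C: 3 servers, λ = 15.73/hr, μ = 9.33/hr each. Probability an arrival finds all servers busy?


a = λ/μ = 1.6860; ρ = a/3 = 0.5620
P₀ = 0.168615 (from M/M/c formula)
C(c,a) = [a^c/(c!(1−ρ))]·P₀ = [4.79227/(6·0.4380)]·0.168615
= 1.82349·0.168615 = 0.307467

Final: 0.307467


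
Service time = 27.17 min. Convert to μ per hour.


μ = 1/(service time) in consistent units.
1 hour = 60 min, so μ = 60/27.17 = 2.2083 per hour

Final: 2.2083 /hr


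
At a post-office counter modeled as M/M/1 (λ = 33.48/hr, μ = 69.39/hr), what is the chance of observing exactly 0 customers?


ρ = 33.48/69.39 = 0.4825
P_n = (1−ρ)·ρ^n = (1 − 0.4825)·0.4825^0 = 0.5175·1.000000 = 0.517510

Final: 0.517510


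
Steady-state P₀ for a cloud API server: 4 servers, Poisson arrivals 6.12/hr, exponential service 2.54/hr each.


a = λ/μ = 6.12/2.54 = 2.4094; ρ = a/c = 0.6024
Σ_{k=0}^{3} a^k/k! (terms k=0..3) = 1.00000 + 2.40945 + 2.90272 + 2.33132 = 8.64349
Tail: a^4/(4!(1−ρ)) = 33.70318/(24·0.3976) = 3.53160
P₀ = 1/(8.64349 + 3.53160) = 1/12.17509 = 0.082135

Final: 0.082135


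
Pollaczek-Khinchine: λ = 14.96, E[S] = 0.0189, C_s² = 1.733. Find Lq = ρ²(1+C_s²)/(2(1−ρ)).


ρ = λ·E[S] = 14.96·0.0189 = 0.2827
Lq = ρ²(1+C_s²)/(2(1−ρ)) = 0.07994·(1+1.733)/(2·0.7173)
= 0.07994·2.7330/1.4345 = 0.15231

Final: 0.15231


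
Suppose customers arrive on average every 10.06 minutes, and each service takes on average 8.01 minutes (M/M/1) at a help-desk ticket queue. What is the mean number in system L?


λ = 60/10.06 = 5.9642 /hr
μ = 60/8.01 = 7.4906 /hr
ρ = λ/μ = 5.9642/7.4906 = 0.7962
L = ρ/(1−ρ) = 0.7962/0.2038 = 3.9073

Final: 3.9073


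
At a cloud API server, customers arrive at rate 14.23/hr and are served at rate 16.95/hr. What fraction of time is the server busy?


ρ = λ/μ = 14.23/16.95 = 0.8395

Final: 0.8395


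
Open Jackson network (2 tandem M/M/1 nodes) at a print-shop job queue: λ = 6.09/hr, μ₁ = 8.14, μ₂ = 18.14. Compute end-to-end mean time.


Each node sees arrival rate λ = 6.09/hr (tandem ⇒ throughput preserved).
W₁ = 1/(μ₁−λ) = 1/(8.14−6.09) = 0.48780 hr
W₂ = 1/(μ₂−λ) = 1/(18.14−6.09) = 0.08299 hr
W_total = W₁ + W₂ = 0.48780 + 0.08299 = 0.57079 hr

Final: 0.57079 hr


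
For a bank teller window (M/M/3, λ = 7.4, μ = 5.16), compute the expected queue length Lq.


a = λ/μ = 1.4341; ρ = a/3 = 0.4780
P₀ = 0.227054
Lq = P₀·a^c·ρ / (c!·(1−ρ)²) = 0.227054·2.94948·0.4780/(6·0.27245)
= 0.19584

Final: 0.19584


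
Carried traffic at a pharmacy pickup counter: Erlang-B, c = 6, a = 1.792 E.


B(6,1.792) = 0.007683 (Erlang-B)
Carried load = a(1 − B) = 1.792·(1 − 0.007683) = 1.792·0.992317 = 1.7782 E

Final: 1.7782 Erlangs


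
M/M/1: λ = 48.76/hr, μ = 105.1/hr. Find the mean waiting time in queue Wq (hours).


ρ = 48.76/105.1 = 0.4639
Wq = ρ/(μ−λ) = 0.4639/(105.1 − 48.76) = 0.4639/56.34 = 0.008235 hr

Final: 0.008235 hr


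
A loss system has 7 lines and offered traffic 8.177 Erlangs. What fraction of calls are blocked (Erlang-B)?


B(c,a) = (a^c/c!) / Σ_{k=0}^{c} a^k/k!
a^7/7! = 484.984041
Σ terms (k=0..7): 1.00000 + 8.17700 + 33.43166 + 91.12357 + 186.27937 + 304.64127 + 415.17528 + 484.98404 = 1524.812201
B = 484.984041/1524.812201 = 0.318061

Final: 0.318061


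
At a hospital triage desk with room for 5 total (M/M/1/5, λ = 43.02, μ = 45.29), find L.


ρ = 43.02/45.29 = 0.9499
L = ρ[1 − (K+1)ρ^K + Kρ^(K+1)] / [(1−ρ)(1−ρ^(K+1))]
Numerator: 0.9499·(1 − 6·0.773286 + 5·0.734528) = 0.031272
Denominator: (0.05012)·(0.265472) = 0.013306
L = 0.031272/0.013306 = 2.3503

Final: 2.3503


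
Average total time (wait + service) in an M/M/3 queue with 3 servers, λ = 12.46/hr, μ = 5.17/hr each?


a = 2.4101; ρ = 0.8034; P₀ = 0.055010
Lq = P₀·a^c·ρ/(c!(1−ρ)²) = 2.66625
Wq = Lq/λ = 2.66625/12.46 = 0.21399 hr
W = Wq + 1/μ = 0.21399 + 0.19342 = 0.40741 hr

Final: 0.40741 hr


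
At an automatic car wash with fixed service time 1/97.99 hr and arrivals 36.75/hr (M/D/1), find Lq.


ρ = 36.75/97.99 = 0.3750
M/D/1: Lq = ρ²/(2(1−ρ)) = 0.1407/(2·0.6250) = 0.11253

Final: 0.11253


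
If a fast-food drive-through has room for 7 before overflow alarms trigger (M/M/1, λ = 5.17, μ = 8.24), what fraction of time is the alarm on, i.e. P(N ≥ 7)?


ρ = 5.17/8.24 = 0.6274
P(N ≥ n) = ρ^n = 0.6274^7 = 0.038277

Final: 0.038277


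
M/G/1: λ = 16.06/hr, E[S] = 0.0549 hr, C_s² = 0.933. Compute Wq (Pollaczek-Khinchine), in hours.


ρ = λ·E[S] = 16.06·0.0549 = 0.8817
E[S²] = E[S]²(1+C_s²) = 0.0549²·(1+0.933) = 0.005826
Wq = λ·E[S²]/(2(1−ρ)) = 16.06·0.005826/(2·0.1183) = 0.39544 hr

Final: 0.39544 hr


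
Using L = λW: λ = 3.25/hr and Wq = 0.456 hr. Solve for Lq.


Lq = λWq = 3.25·0.456 = 1.4820

Final: 1.4820


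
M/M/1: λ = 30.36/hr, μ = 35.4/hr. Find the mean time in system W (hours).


W = 1/(μ−λ) = 1/(35.4 − 30.36) = 1/5.04 = 0.1984 hr

Final: 0.1984 hr


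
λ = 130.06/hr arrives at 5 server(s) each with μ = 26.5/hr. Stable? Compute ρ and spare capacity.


Total capacity cμ = 5·26.5 = 132.50/hr
ρ = λ/(cμ) = 130.06/132.50 = 0.9816
Stable ⇔ ρ < 1: YES
Spare capacity = cμ − λ = 132.50 − 130.06 = 2.44/hr

Final: ρ = 0.9816; stable; margin = 2.44/hr


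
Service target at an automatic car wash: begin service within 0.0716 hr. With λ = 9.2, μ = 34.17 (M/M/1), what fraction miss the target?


ρ = 9.2/34.17 = 0.2692
P(Wq > t) = ρ·e^{−(μ−λ)t} = 0.2692·e^{−1.7879}
= 0.2692·0.167319 = 0.045049

Final: 0.045049


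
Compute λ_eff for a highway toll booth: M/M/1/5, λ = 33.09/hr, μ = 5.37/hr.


ρ = 6.1620; P_K = (1−ρ)ρ^5/(1−ρ^6) = 0.837731
λ_eff = λ(1 − P_K) = 33.09·(1 − 0.837731) = 33.09·0.162269 = 5.3695 /hr

Final: 5.3695 /hr


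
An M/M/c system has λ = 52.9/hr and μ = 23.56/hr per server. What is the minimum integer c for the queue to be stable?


Stability requires cμ > λ ⇔ c > λ/μ.
λ/μ = 52.9/23.56 = 2.2453
Minimum integer c = ⌊2.2453⌋ + 1 = 3
Check: 3·23.56 = 70.68 > 52.9, while 2·23.56 = 47.12 ≤ 52.9

Final: 3 servers


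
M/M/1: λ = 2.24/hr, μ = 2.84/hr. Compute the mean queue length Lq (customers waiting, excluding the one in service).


ρ = 2.24/2.84 = 0.7887
Lq = ρ²/(1−ρ) = 0.6221/0.2113 = 2.9446

Final: 2.9446


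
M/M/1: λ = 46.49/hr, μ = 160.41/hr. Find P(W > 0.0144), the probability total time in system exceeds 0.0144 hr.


W ~ Exponential(μ−λ) for M/M/1.
μ − λ = 160.41 − 46.49 = 113.9200
P(W > t) = e^{−(μ−λ)t} = e^{−1.6404} = 0.193893

Final: 0.193893


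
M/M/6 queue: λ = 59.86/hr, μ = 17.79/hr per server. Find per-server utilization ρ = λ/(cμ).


ρ = λ/(cμ) = 59.86/(6·17.79) = 59.86/106.74 = 0.5608

Final: 0.5608


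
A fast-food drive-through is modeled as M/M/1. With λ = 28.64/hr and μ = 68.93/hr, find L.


ρ = λ/μ = 28.64/68.93 = 0.4155
L = ρ/(1−ρ) = 0.4155/(1 − 0.4155) = 0.4155/0.5845 = 0.7108

Final: 0.7108


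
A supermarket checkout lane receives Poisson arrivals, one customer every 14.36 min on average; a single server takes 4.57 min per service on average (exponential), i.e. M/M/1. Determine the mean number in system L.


λ = 60/14.36 = 4.1783 /hr
μ = 60/4.57 = 13.1291 /hr
ρ = λ/μ = 4.1783/13.1291 = 0.3182
L = ρ/(1−ρ) = 0.3182/0.6818 = 0.4668

Final: 0.4668


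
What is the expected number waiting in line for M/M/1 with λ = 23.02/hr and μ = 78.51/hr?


ρ = 23.02/78.51 = 0.2932
Lq = ρ²/(1−ρ) = 0.08597/0.7068 = 0.1216

Final: 0.1216


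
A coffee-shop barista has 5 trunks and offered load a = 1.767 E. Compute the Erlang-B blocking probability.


B(c,a) = (a^c/c!) / Σ_{k=0}^{c} a^k/k!
a^5/5! = 0.143549
Σ terms (k=0..5): 1.00000 + 1.76700 + 1.56114 + 0.91951 + 0.40620 + 0.14355 = 5.797403
B = 0.143549/5.797403 = 0.024761

Final: 0.024761


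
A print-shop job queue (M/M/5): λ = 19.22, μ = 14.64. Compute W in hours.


a = 1.3128; ρ = 0.2626; P₀ = 0.268847
Lq = P₀·a^c·ρ/(c!(1−ρ)²) = 0.004219
Wq = Lq/λ = 0.004219/19.22 = 0.0002195 hr
W = Wq + 1/μ = 0.0002195 + 0.06831 = 0.06853 hr

Final: 0.06853 hr


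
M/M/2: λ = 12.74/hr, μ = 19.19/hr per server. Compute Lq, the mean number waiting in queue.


a = λ/μ = 0.6639; ρ = a/2 = 0.3319
P₀ = 0.501565
Lq = P₀·a^c·ρ / (c!·(1−ρ)²) = 0.501565·0.44075·0.3319/(2·0.44630)
= 0.08221

Final: 0.08221


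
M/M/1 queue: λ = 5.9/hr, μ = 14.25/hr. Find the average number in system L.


ρ = λ/μ = 5.9/14.25 = 0.4140
L = ρ/(1−ρ) = 0.4140/(1 − 0.4140) = 0.4140/0.5860 = 0.7066

Final: 0.7066


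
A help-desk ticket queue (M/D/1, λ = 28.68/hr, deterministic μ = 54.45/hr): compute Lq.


ρ = 28.68/54.45 = 0.5267
M/D/1: Lq = ρ²/(2(1−ρ)) = 0.2774/(2·0.4733) = 0.29310

Final: 0.29310


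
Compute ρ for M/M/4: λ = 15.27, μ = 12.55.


ρ = λ/(cμ) = 15.27/(4·12.55) = 15.27/50.20 = 0.3042

Final: 0.3042


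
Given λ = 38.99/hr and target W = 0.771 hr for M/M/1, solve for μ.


W = 1/(μ−λ) ⇒ μ − λ = 1/W = 1/0.771 = 1.2970
μ = λ + 1/W = 38.99 + 1.2970 = 40.2870 per hr

Final: 40.2870 /hr


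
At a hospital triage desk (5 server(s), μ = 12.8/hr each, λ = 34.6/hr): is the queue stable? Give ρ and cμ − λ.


Total capacity cμ = 5·12.8 = 64.00/hr
ρ = λ/(cμ) = 34.6/64.00 = 0.5406
Stable ⇔ ρ < 1: YES
Spare capacity = cμ − λ = 64.00 − 34.6 = 29.40/hr

Final: ρ = 0.5406; stable; margin = 29.40/hr


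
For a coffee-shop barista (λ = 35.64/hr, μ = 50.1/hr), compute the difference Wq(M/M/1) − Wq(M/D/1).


ρ = 35.64/50.1 = 0.7114
Wq(M/M/1) = ρ/(μ−λ) = 0.7114/14.46 = 0.04920 hr
Wq(M/D/1) = ρ/(2(μ−λ)) = 0.02460 hr
Savings = 0.04920 − 0.02460 = 0.02460 hr

Final: 0.02460 hr


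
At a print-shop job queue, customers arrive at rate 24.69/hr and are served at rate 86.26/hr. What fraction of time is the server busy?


ρ = λ/μ = 24.69/86.26 = 0.2862

Final: 0.2862


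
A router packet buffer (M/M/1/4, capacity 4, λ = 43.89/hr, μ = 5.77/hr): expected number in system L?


ρ = 43.89/5.77 = 7.6066
L = ρ[1 − (K+1)ρ^K + Kρ^(K+1)] / [(1−ρ)(1−ρ^(K+1))]
Numerator: 7.6066·(1 − 5·3347.796652 + 4·25465.302439) = 647497.124925
Denominator: (-6.6066)·(-25464.302439) = 168232.098609
L = 647497.124925/168232.098609 = 3.8488

Final: 3.8488


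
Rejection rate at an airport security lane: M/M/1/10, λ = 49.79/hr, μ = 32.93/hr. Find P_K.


ρ = λ/μ = 49.79/32.93 = 1.5120
P_K = (1−ρ)ρ^K/(1−ρ^(K+1)) = (-0.5120·62.445904)/(1 − 94.417903)
= -31.971999/-93.417903 = 0.342247

Final: 0.342247


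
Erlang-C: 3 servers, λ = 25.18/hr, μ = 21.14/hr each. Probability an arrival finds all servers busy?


a = λ/μ = 1.1911; ρ = a/3 = 0.3970
P₀ = 0.296950 (from M/M/c formula)
C(c,a) = [a^c/(c!(1−ρ))]·P₀ = [1.68987/(6·0.6030)]·0.296950
= 0.46710·0.296950 = 0.138705

Final: 0.138705


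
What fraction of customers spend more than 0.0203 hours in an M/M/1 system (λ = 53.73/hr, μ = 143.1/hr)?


W ~ Exponential(μ−λ) for M/M/1.
μ − λ = 143.1 − 53.73 = 89.3700
P(W > t) = e^{−(μ−λ)t} = e^{−1.8142} = 0.162966

Final: 0.162966


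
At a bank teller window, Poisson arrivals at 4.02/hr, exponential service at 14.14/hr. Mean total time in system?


W = 1/(μ−λ) = 1/(14.14 − 4.02) = 1/10.12 = 0.09881 hr

Final: 0.09881 hr


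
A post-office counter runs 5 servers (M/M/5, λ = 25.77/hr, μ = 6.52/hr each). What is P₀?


a = λ/μ = 25.77/6.52 = 3.9525; ρ = a/c = 0.7905
Σ_{k=0}^{4} a^k/k! (terms k=0..4) = 1.00000 + 3.95245 + 7.81095 + 10.29080 + 10.16848 = 33.22268
Tail: a^5/(5!(1−ρ)) = 964.57081/(120·0.2095) = 38.36629
P₀ = 1/(33.22268 + 38.36629) = 1/71.58897 = 0.013969

Final: 0.013969


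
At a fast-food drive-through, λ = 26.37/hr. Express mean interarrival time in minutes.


Mean interarrival time = 1/λ = 1/26.37 hour = 0.03792 hour
In minutes: 0.03792 × 60 = 2.2753 min

Final: 2.2753 min


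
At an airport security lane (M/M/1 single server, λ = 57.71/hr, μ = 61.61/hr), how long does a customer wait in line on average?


ρ = 57.71/61.61 = 0.9367
Wq = ρ/(μ−λ) = 0.9367/(61.61 − 57.71) = 0.9367/3.90 = 0.2402 hr

Final: 0.2402 hr


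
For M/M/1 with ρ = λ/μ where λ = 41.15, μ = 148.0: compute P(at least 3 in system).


ρ = 41.15/148.0 = 0.2780
P(N ≥ n) = ρ^n = 0.2780^3 = 0.021494

Final: 0.021494


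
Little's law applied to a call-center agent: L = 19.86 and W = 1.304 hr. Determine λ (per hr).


λ = L/W = 19.86/1.304 = 15.2301 /hr

Final: 15.2301 /hr


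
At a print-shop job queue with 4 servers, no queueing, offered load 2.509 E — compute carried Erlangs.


B(4,2.509) = 0.150928 (Erlang-B)
Carried load = a(1 − B) = 2.509·(1 − 0.150928) = 2.509·0.849072 = 2.1303 E

Final: 2.1303 Erlangs


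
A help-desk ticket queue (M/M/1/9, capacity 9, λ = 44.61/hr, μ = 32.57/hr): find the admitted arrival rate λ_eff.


ρ = 1.3697; P_K = (1−ρ)ρ^9/(1−ρ^10) = 0.282033
λ_eff = λ(1 − P_K) = 44.61·(1 − 0.282033) = 44.61·0.717967 = 32.0285 /hr

Final: 32.0285 /hr


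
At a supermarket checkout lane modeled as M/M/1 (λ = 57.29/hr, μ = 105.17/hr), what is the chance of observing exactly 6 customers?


ρ = 57.29/105.17 = 0.5447
P_n = (1−ρ)·ρ^n = (1 − 0.5447)·0.5447^6 = 0.4553·0.026129 = 0.011896

Final: 0.011896


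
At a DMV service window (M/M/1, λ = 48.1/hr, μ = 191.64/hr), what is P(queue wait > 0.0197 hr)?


ρ = 48.1/191.64 = 0.2510
P(Wq > t) = ρ·e^{−(μ−λ)t} = 0.2510·e^{−2.8277}
= 0.2510·0.059146 = 0.014845

Final: 0.014845


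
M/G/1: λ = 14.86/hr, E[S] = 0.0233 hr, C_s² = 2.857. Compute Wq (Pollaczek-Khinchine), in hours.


ρ = λ·E[S] = 14.86·0.0233 = 0.3462
E[S²] = E[S]²(1+C_s²) = 0.0233²·(1+2.857) = 0.002094
Wq = λ·E[S²]/(2(1−ρ)) = 14.86·0.002094/(2·0.6538) = 0.02380 hr

Final: 0.02380 hr


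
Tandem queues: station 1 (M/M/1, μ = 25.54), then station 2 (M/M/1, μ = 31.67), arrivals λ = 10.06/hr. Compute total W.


Each node sees arrival rate λ = 10.06/hr (tandem ⇒ throughput preserved).
W₁ = 1/(μ₁−λ) = 1/(25.54−10.06) = 0.06460 hr
W₂ = 1/(μ₂−λ) = 1/(31.67−10.06) = 0.04627 hr
W_total = W₁ + W₂ = 0.06460 + 0.04627 = 0.11087 hr

Final: 0.11087 hr


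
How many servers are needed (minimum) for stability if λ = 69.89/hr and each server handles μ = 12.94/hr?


Stability requires cμ > λ ⇔ c > λ/μ.
λ/μ = 69.89/12.94 = 5.4011
Minimum integer c = ⌊5.4011⌋ + 1 = 6
Check: 6·12.94 = 77.64 > 69.89, while 5·12.94 = 64.70 ≤ 69.89

Final: 6 servers


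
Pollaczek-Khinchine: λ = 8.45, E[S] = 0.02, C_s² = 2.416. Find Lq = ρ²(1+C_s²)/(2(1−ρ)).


ρ = λ·E[S] = 8.45·0.02 = 0.1690
Lq = ρ²(1+C_s²)/(2(1−ρ)) = 0.02856·(1+2.416)/(2·0.8310)
= 0.02856·3.4160/1.6620 = 0.05870

Final: 0.05870


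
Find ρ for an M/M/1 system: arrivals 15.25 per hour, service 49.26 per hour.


ρ = λ/μ = 15.25/49.26 = 0.3096

Final: 0.3096


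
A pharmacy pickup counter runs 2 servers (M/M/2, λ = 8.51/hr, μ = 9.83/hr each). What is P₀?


a = λ/μ = 8.51/9.83 = 0.8657; ρ = a/c = 0.4329
Σ_{k=0}^{1} a^k/k! (terms k=0..1) = 1.00000 + 0.86572 = 1.86572
Tail: a^2/(2!(1−ρ)) = 0.74947/(2·0.5671) = 0.66074
P₀ = 1/(1.86572 + 0.66074) = 1/2.52646 = 0.395811

Final: 0.395811


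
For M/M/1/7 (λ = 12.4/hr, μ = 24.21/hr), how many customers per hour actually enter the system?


ρ = 0.5122; P_K = (1−ρ)ρ^7/(1−ρ^8) = 0.004532
λ_eff = λ(1 − P_K) = 12.4·(1 − 0.004532) = 12.4·0.995468 = 12.3438 /hr

Final: 12.3438 /hr


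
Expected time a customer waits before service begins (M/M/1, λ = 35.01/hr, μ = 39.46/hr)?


ρ = 35.01/39.46 = 0.8872
Wq = ρ/(μ−λ) = 0.8872/(39.46 − 35.01) = 0.8872/4.45 = 0.1994 hr

Final: 0.1994 hr


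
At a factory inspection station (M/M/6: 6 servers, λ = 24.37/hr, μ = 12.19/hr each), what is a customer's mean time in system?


a = 1.9992; ρ = 0.3332; P₀ = 0.135247
Lq = P₀·a^c·ρ/(c!(1−ρ)²) = 0.008987
Wq = Lq/λ = 0.008987/24.37 = 0.0003688 hr
W = Wq + 1/μ = 0.0003688 + 0.08203 = 0.08240 hr

Final: 0.08240 hr


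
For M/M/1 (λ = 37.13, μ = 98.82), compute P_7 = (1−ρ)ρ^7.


ρ = 37.13/98.82 = 0.3757
P_n = (1−ρ)·ρ^n = (1 − 0.3757)·0.3757^7 = 0.6243·0.001057 = 0.0006600

Final: 0.0006600


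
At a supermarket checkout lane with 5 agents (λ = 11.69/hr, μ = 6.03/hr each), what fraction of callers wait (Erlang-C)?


a = λ/μ = 1.9386; ρ = a/5 = 0.3877
P₀ = 0.142992 (from M/M/c formula)
C(c,a) = [a^c/(c!(1−ρ))]·P₀ = [27.38331/(120·0.6123)]·0.142992
= 0.37270·0.142992 = 0.053293

Final: 0.053293


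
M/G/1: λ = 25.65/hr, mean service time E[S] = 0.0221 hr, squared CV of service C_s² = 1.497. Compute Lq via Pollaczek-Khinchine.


ρ = λ·E[S] = 25.65·0.0221 = 0.5669
Lq = ρ²(1+C_s²)/(2(1−ρ)) = 0.3213·(1+1.497)/(2·0.4331)
= 0.3213·2.4970/0.8663 = 0.92624

Final: 0.92624
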